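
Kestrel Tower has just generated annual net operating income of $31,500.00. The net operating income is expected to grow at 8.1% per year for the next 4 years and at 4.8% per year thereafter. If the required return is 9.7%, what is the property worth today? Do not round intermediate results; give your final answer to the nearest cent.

D_1 = 34051.50000
D_2 = 36809.67150
D_3 = 39791.25489
D_4 = 43014.34654
Terminal value at year 4: TV = D_4×(1+g_2)/(r−g_2) = 45079.03517/0.049 = 919980.30962
P_0 = D_1/(1+r)^1 + D_2/(1+r)^2 + D_3/(1+r)^3 + D_4/(1+r)^4 + TV/(1+r)^4
    = 31040.56518 + 30587.83132 + 30141.70069 + 29702.07698 + 635260.74843 = 756732.92259

$756732.92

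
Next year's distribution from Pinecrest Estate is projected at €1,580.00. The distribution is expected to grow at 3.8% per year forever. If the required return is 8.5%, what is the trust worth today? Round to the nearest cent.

€33617.02

Growing perpetuity: P = D₁ / (r − g) = €1,580.0000 / (0.085 − 0.038) = €33,617.02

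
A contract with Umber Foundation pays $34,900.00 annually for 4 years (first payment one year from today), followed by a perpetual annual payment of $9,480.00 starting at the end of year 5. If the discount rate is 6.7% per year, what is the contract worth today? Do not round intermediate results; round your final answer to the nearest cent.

$228181.81

PV of 4-year annuity: $34,900.00 × [1 − (1+0.067)^−4] / 0.067 = 119018.71213
Perpetuity value at year 4: $9,480.00 / 0.067 = 141492.53731
PV of perpetuity: 141492.53731 / (1+0.067)^4 = 109163.09918
Total PV = 119018.71213 + 109163.09918 = 228181.81130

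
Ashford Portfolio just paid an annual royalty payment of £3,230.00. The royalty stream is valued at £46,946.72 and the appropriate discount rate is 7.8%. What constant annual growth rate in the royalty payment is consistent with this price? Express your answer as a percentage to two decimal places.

0.86%

P = D₀(1+g)/(r−g) ⇒ P(r−g) = D₀(1+g) ⇒ g(P+D₀) = P·r − D₀
g = (P·r − D₀)/(P + D₀) = (£46,946.72×0.078 − £3,230.00) / (£46,946.72 + £3,230.00) = 0.008606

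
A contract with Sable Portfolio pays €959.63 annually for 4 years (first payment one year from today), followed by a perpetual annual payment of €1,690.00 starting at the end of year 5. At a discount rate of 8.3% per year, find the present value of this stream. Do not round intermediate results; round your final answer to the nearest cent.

€17958.43

PV of 4-year annuity: €959.63 × [1 − (1+0.083)^−4] / 0.083 = 3157.30692
Perpetuity value at year 4: €1,690.00 / 0.083 = 20361.44578
PV of perpetuity: 20361.44578 / (1+0.083)^4 = 14801.12702
Total PV = 3157.30692 + 14801.12702 = 17958.43394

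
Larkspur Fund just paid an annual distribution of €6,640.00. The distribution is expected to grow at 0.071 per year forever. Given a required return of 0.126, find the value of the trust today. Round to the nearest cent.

D₁ = D₀ × (1 + g) = €6,640.00 × 1.071 = €7,111.4400
Growing perpetuity: P = D₁ / (r − g) = €7,111.4400 / (0.126 − 0.071) = €129,298.91

€129298.91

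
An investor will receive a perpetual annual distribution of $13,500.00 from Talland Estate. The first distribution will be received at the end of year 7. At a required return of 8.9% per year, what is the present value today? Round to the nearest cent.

$90944.51

Value at end of year 6: C / r = $13,500.00 / 0.089 = $151,685.3933
Discount to today: PV = $151,685.3933 / (1 + 0.089)^6 = $151,685.3933 / 1.667890 = $90,944.51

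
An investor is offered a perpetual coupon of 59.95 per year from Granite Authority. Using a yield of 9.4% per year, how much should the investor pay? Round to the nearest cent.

Level perpetuity: PV = C / r = 59.95 / 0.094 = 637.77

637.77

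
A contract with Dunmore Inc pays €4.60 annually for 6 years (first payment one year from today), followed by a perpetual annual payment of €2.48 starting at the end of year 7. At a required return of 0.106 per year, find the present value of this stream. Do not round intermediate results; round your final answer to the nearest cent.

€32.47

PV of 6-year annuity: €4.60 × [1 − (1+0.106)^−6] / 0.106 = 19.68679
Perpetuity value at year 6: €2.48 / 0.106 = 23.39623
PV of perpetuity: 23.39623 / (1+0.106)^6 = 12.78248
Total PV = 19.68679 + 12.78248 = 32.46927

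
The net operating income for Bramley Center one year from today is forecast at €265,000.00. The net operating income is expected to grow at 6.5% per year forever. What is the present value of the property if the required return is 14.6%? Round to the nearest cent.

€3271604.94

Growing perpetuity: P = D₁ / (r − g) = €265,000.0000 / (0.146 − 0.065) = €3,271,604.94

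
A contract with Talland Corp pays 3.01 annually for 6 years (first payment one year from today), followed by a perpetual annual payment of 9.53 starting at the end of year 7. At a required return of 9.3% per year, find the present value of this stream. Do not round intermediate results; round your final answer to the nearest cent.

PV of 6-year annuity: 3.01 × [1 − (1+0.093)^−6] / 0.093 = 13.38269
Perpetuity value at year 6: 9.53 / 0.093 = 102.47312
PV of perpetuity: 102.47312 / (1+0.093)^6 = 60.10201
Total PV = 13.38269 + 60.10201 = 73.48470

73.48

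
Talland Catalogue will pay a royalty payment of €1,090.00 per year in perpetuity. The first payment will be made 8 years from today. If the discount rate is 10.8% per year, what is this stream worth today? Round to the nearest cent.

€4922.94

Value at end of year 7: C / r = €1,090.00 / 0.108 = €10,092.5926
Discount to today: PV = €10,092.5926 / (1 + 0.108)^7 = €10,092.5926 / 2.050115 = €4,922.94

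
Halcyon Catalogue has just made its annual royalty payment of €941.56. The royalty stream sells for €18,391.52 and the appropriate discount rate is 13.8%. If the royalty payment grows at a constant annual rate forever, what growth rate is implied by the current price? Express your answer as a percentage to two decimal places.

P = D₀(1+g)/(r−g) ⇒ P(r−g) = D₀(1+g) ⇒ g(P+D₀) = P·r − D₀
g = (P·r − D₀)/(P + D₀) = (€18,391.52×0.138 − €941.56) / (€18,391.52 + €941.56) = 0.082577

8.26%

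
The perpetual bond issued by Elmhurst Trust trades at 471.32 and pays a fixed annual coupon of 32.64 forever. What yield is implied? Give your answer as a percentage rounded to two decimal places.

P = C/r ⇒ r = C/P = 32.64/471.32 = 0.069252

6.93%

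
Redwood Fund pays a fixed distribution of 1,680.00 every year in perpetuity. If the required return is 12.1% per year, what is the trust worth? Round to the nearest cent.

13884.30

Level perpetuity: PV = C / r = 1,680.00 / 0.121 = 13,884.30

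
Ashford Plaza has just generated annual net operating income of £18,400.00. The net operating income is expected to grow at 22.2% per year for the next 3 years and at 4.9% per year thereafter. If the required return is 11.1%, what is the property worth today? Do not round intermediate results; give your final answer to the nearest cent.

D_1 = 22484.80000
D_2 = 27476.42560
D_3 = 33576.19208
Terminal value at year 3: TV = D_3×(1+g_2)/(r−g_2) = 35221.42550/0.062 = 568087.50799
P_0 = D_1/(1+r)^1 + D_2/(1+r)^2 + D_3/(1+r)^3 + TV/(1+r)^3
    = 20238.34383 + 22260.35658 + 24484.38861 + 414260.05891 = 481243.14794

£481243.15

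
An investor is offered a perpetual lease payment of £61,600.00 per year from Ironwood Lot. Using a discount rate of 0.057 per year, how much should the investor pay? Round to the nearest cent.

£1080701.75

Level perpetuity: PV = C / r = £61,600.00 / 0.057 = £1,080,701.75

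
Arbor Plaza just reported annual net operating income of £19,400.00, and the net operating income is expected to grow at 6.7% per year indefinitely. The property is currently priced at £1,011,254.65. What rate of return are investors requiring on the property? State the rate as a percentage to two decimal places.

8.75%

D₁ = £19,400.00 × 1.067 = £20,699.8000
P = D₁/(r − g) ⇒ r = D₁/P + g = £20,699.8000/£1,011,254.65 + 0.067 = 0.020469 + 0.067 = 0.087469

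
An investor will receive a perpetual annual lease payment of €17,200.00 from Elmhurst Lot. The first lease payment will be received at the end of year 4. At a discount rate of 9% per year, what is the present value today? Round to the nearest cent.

Value at end of year 3: C / r = €17,200.00 / 0.09 = €191,111.1111
Discount to today: PV = €191,111.1111 / (1 + 0.09)^3 = €191,111.1111 / 1.295029 = €147,572.84

€147572.84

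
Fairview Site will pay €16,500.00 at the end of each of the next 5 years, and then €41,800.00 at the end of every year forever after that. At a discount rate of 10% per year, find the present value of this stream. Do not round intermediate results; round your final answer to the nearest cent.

€322093.09

PV of 5-year annuity: €16,500.00 × [1 − (1+0.1)^−5] / 0.1 = 62547.98170
Perpetuity value at year 5: €41,800.00 / 0.1 = 418000.00000
PV of perpetuity: 418000.00000 / (1+0.1)^5 = 259545.11304
Total PV = 62547.98170 + 259545.11304 = 322093.09473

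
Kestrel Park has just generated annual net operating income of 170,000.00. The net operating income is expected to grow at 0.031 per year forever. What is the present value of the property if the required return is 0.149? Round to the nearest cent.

D₁ = D₀ × (1 + g) = 170,000.00 × 1.031 = 175,270.0000
Growing perpetuity: P = D₁ / (r − g) = 175,270.0000 / (0.149 − 0.031) = 1,485,338.98

1485338.98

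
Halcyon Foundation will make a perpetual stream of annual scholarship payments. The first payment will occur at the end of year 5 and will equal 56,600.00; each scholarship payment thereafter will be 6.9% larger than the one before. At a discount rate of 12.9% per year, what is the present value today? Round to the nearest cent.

580616.55

Value at end of year 4: C₁ / (r − g) = 56,600.00 / (0.129 − 0.069) = 943,333.3333
Discount to today: PV = 943,333.3333 / (1 + 0.129)^4 = 943,333.3333 / 1.624710 = 580,616.55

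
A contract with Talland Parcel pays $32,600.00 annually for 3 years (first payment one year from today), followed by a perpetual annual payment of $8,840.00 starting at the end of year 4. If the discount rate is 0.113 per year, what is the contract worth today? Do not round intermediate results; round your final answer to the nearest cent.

PV of 3-year annuity: $32,600.00 × [1 − (1+0.113)^−3] / 0.113 = 79251.26206
Perpetuity value at year 3: $8,840.00 / 0.113 = 78230.08850
PV of perpetuity: 78230.08850 / (1+0.113)^3 = 56739.86897
Total PV = 79251.26206 + 56739.86897 = 135991.13103

$135991.13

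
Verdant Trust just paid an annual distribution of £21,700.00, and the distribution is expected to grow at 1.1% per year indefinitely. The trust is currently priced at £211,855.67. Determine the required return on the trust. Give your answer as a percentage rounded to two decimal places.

11.46%

D₁ = £21,700.00 × 1.011 = £21,938.7000
P = D₁/(r − g) ⇒ r = D₁/P + g = £21,938.7000/£211,855.67 + 0.011 = 0.103555 + 0.011 = 0.114555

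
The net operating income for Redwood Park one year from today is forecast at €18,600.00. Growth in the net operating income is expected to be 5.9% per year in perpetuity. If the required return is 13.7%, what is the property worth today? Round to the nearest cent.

€238461.54

Growing perpetuity: P = D₁ / (r − g) = €18,600.0000 / (0.137 − 0.059) = €238,461.54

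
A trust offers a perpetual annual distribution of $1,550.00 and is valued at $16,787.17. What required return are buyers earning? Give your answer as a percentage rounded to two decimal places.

P = C/r ⇒ r = C/P = $1,550.00/$16,787.17 = 0.092332

9.23%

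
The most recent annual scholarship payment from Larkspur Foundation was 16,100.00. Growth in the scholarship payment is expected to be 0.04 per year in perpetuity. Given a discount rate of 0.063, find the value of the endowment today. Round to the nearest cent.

D₁ = D₀ × (1 + g) = 16,100.00 × 1.04 = 16,744.0000
Growing perpetuity: P = D₁ / (r − g) = 16,744.0000 / (0.063 − 0.04) = 728,000.00

728000.00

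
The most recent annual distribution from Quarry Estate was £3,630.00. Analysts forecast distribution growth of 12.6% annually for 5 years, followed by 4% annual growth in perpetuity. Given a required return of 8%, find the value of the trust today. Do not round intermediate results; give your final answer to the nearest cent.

£136871.26

D_1 = 4087.38000
D_2 = 4602.38988
D_3 = 5182.29100
D_4 = 5835.25967
D_5 = 6570.50239
Terminal value at year 5: TV = D_5×(1+g_2)/(r−g_2) = 6833.32249/0.04 = 170833.06214
P_0 = D_1/(1+r)^1 + D_2/(1+r)^2 + D_3/(1+r)^3 + D_4/(1+r)^4 + D_5/(1+r)^5 + TV/(1+r)^5
    = 3784.61111 + 3945.80751 + 4113.86968 + 4289.09006 + 4471.77352 + 116266.11159 = 136871.26348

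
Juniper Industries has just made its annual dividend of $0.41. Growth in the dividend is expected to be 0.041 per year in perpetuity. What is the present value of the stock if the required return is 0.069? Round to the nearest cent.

$15.24

D₁ = D₀ × (1 + g) = $0.41 × 1.041 = $0.4268
Growing perpetuity: P = D₁ / (r − g) = $0.4268 / (0.069 − 0.041) = $15.24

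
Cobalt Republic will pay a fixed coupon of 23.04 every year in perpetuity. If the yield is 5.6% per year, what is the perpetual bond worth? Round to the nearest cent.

Level perpetuity: PV = C / r = 23.04 / 0.056 = 411.43

411.43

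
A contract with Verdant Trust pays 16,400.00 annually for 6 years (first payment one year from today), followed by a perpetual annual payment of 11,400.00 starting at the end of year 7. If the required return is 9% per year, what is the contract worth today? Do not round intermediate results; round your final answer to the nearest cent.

PV of 6-year annuity: 16,400.00 × [1 − (1+0.09)^−6] / 0.09 = 73569.06488
Perpetuity value at year 6: 11,400.00 / 0.09 = 126666.66667
PV of perpetuity: 126666.66667 / (1+0.09)^6 = 75527.19474
Total PV = 73569.06488 + 75527.19474 = 149096.25962

149096.26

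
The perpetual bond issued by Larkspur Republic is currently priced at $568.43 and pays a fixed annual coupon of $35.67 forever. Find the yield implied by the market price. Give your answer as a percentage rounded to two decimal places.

6.28%

P = C/r ⇒ r = C/P = $35.67/$568.43 = 0.062752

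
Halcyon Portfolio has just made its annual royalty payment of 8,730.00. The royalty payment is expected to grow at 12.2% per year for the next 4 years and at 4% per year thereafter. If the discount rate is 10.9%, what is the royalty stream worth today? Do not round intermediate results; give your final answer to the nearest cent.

173817.15

D_1 = 9795.06000
D_2 = 10990.05732
D_3 = 12330.84431
D_4 = 13835.20732
Terminal value at year 4: TV = D_4×(1+g_2)/(r−g_2) = 14388.61561/0.069 = 208530.66104
P_0 = D_1/(1+r)^1 + D_2/(1+r)^2 + D_3/(1+r)^3 + D_4/(1+r)^4 + TV/(1+r)^4
    = 8832.33544 + 8935.87048 + 9040.61919 + 9146.59579 + 137861.73358 = 173817.15447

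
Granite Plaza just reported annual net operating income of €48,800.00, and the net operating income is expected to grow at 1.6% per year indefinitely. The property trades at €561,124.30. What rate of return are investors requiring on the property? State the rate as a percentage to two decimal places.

D₁ = €48,800.00 × 1.016 = €49,580.8000
P = D₁/(r − g) ⇒ r = D₁/P + g = €49,580.8000/€561,124.30 + 0.016 = 0.088360 + 0.016 = 0.104360

10.44%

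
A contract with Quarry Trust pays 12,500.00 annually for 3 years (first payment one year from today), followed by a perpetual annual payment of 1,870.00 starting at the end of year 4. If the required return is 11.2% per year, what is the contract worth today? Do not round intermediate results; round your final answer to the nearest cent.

PV of 3-year annuity: 12,500.00 × [1 − (1+0.112)^−3] / 0.112 = 30440.49156
Perpetuity value at year 3: 1,870.00 / 0.112 = 16696.42857
PV of perpetuity: 16696.42857 / (1+0.112)^3 = 12142.53103
Total PV = 30440.49156 + 12142.53103 = 42583.02259

42583.02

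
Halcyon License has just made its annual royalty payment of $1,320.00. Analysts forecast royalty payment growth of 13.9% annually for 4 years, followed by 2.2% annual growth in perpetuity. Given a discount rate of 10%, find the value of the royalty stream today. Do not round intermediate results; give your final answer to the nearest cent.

D_1 = 1503.48000
D_2 = 1712.46372
D_3 = 1950.49618
D_4 = 2221.61515
Terminal value at year 4: TV = D_4×(1+g_2)/(r−g_2) = 2270.49068/0.078 = 29108.85486
P_0 = D_1/(1+r)^1 + D_2/(1+r)^2 + D_3/(1+r)^3 + D_4/(1+r)^4 + TV/(1+r)^4
    = 1366.80000 + 1415.25927 + 1465.43665 + 1517.39304 + 19881.73954 = 25646.62849

$25646.63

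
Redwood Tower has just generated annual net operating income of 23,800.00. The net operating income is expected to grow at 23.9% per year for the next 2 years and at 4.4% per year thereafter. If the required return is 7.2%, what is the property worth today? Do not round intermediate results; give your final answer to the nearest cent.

1244721.13

D_1 = 29488.20000
D_2 = 36535.87980
Terminal value at year 2: TV = D_2×(1+g_2)/(r−g_2) = 38143.45851/0.028 = 1362266.37540
P_0 = D_1/(1+r)^1 + D_2/(1+r)^2 + TV/(1+r)^2
    = 27507.64925 + 31792.88939 + 1185420.59009 = 1244721.12873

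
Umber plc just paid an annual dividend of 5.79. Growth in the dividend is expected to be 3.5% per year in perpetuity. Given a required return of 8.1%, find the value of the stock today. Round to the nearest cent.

130.28

D₁ = D₀ × (1 + g) = 5.79 × 1.035 = 5.9927
Growing perpetuity: P = D₁ / (r − g) = 5.9927 / (0.081 − 0.035) = 130.28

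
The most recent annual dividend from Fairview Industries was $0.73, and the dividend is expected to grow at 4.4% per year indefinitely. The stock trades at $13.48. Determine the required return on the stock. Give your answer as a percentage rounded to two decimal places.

D₁ = $0.73 × 1.044 = $0.7621
P = D₁/(r − g) ⇒ r = D₁/P + g = $0.7621/$13.48 + 0.044 = 0.056537 + 0.044 = 0.100537

10.05%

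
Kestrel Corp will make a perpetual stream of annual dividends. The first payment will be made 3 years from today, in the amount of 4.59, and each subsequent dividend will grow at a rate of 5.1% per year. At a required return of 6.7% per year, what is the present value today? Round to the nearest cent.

251.98

Value at end of year 2: C₁ / (r − g) = 4.59 / (0.067 − 0.051) = 286.8750
Discount to today: PV = 286.8750 / (1 + 0.067)^2 = 286.8750 / 1.138489 = 251.98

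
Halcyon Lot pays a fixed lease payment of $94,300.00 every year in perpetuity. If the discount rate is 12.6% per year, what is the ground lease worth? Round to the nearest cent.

Level perpetuity: PV = C / r = $94,300.00 / 0.126 = $748,412.70

$748412.70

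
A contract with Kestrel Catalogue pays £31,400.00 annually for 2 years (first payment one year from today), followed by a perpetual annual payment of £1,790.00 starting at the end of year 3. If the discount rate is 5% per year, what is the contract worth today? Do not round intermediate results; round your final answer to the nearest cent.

PV of 2-year annuity: £31,400.00 × [1 − (1+0.05)^−2] / 0.05 = 58385.48753
Perpetuity value at year 2: £1,790.00 / 0.05 = 35800.00000
PV of perpetuity: 35800.00000 / (1+0.05)^2 = 32471.65533
Total PV = 58385.48753 + 32471.65533 = 90857.14286

£90857.14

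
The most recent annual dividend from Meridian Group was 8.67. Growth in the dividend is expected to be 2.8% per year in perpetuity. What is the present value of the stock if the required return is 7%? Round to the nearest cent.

D₁ = D₀ × (1 + g) = 8.67 × 1.028 = 8.9128
Growing perpetuity: P = D₁ / (r − g) = 8.9128 / (0.07 − 0.028) = 212.21

212.21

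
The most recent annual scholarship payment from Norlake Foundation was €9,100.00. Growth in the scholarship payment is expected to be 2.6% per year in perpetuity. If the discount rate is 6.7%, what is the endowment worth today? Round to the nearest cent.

€227721.95

D₁ = D₀ × (1 + g) = €9,100.00 × 1.026 = €9,336.6000
Growing perpetuity: P = D₁ / (r − g) = €9,336.6000 / (0.067 − 0.026) = €227,721.95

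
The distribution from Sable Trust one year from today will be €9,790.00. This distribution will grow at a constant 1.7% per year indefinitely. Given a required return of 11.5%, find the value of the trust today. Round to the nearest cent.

Growing perpetuity: P = D₁ / (r − g) = €9,790.0000 / (0.115 − 0.017) = €99,897.96

€99897.96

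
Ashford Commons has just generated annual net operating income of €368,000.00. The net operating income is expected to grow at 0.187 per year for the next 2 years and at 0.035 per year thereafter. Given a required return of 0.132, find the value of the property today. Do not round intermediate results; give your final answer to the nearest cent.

D_1 = 436816.00000
D_2 = 518500.59200
Terminal value at year 2: TV = D_2×(1+g_2)/(r−g_2) = 536648.11272/0.097 = 5532454.77031
P_0 = D_1/(1+r)^1 + D_2/(1+r)^2 + TV/(1+r)^2
    = 385879.85866 + 404628.43836 + 4317427.15160 = 5107935.44862

€5107935.45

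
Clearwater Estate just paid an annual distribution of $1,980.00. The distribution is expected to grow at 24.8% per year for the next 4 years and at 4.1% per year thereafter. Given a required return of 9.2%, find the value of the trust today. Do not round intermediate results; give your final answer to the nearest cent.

$80129.05

D_1 = 2471.04000
D_2 = 3083.85792
D_3 = 3848.65468
D_4 = 4803.12105
Terminal value at year 4: TV = D_4×(1+g_2)/(r−g_2) = 5000.04901/0.051 = 98040.17664
P_0 = D_1/(1+r)^1 + D_2/(1+r)^2 + D_3/(1+r)^3 + D_4/(1+r)^4 + TV/(1+r)^4
    = 2262.85714 + 2586.12245 + 2955.56851 + 3377.79259 + 68946.70750 = 80129.04819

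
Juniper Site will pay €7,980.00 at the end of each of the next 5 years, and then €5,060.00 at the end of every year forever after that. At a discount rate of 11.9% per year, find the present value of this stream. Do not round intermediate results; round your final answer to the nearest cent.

PV of 5-year annuity: €7,980.00 × [1 − (1+0.119)^−5] / 0.119 = 28837.51975
Perpetuity value at year 5: €5,060.00 / 0.119 = 42521.00840
PV of perpetuity: 42521.00840 / (1+0.119)^5 = 24235.56355
Total PV = 28837.51975 + 24235.56355 = 53073.08330

€53073.08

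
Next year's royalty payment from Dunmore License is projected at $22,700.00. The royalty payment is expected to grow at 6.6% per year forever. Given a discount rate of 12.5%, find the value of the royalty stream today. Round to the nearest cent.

$384745.76

Growing perpetuity: P = D₁ / (r − g) = $22,700.0000 / (0.125 − 0.066) = $384,745.76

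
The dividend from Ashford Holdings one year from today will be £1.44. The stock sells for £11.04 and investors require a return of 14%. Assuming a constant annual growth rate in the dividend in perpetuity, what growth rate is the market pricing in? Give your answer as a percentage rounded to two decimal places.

P = D₁/(r−g) ⇒ g = r − D₁/P = 0.14 − £1.44/£11.04 = 0.009565

0.96%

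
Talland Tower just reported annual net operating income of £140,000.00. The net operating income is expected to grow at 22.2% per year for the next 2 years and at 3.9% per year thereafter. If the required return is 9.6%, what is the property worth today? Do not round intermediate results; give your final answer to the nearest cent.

D_1 = 171080.00000
D_2 = 209059.76000
Terminal value at year 2: TV = D_2×(1+g_2)/(r−g_2) = 217213.09064/0.057 = 3810755.97614
P_0 = D_1/(1+r)^1 + D_2/(1+r)^2 + TV/(1+r)^2
    = 156094.89051 + 174040.10603 + 3172415.26598 = 3502550.26252

£3502550.26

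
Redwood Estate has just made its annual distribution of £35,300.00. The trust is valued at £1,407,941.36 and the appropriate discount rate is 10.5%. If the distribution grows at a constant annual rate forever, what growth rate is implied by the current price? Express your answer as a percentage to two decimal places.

P = D₀(1+g)/(r−g) ⇒ P(r−g) = D₀(1+g) ⇒ g(P+D₀) = P·r − D₀
g = (P·r − D₀)/(P + D₀) = (£1,407,941.36×0.105 − £35,300.00) / (£1,407,941.36 + £35,300.00) = 0.077973

7.80%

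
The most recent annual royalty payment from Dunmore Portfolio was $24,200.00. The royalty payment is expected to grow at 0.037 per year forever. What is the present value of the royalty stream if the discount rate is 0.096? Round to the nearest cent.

$425345.76

D₁ = D₀ × (1 + g) = $24,200.00 × 1.037 = $25,095.4000
Growing perpetuity: P = D₁ / (r − g) = $25,095.4000 / (0.096 − 0.037) = $425,345.76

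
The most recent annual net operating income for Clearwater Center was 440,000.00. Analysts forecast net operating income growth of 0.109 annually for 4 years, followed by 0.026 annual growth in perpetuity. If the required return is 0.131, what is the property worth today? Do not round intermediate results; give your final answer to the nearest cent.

5650597.36

D_1 = 487960.00000
D_2 = 541147.64000
D_3 = 600132.73276
D_4 = 665547.20063
Terminal value at year 4: TV = D_4×(1+g_2)/(r−g_2) = 682851.42785/0.105 = 6503346.93188
P_0 = D_1/(1+r)^1 + D_2/(1+r)^2 + D_3/(1+r)^3 + D_4/(1+r)^4 + TV/(1+r)^4
    = 431441.20248 + 423048.88908 + 414819.82138 + 406750.82397 + 3974536.62284 = 5650597.35975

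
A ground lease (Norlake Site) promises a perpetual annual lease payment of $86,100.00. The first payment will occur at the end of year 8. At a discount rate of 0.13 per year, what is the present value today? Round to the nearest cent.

Value at end of year 7: C / r = $86,100.00 / 0.13 = $662,307.6923
Discount to today: PV = $662,307.6923 / (1 + 0.13)^7 = $662,307.6923 / 2.352605 = $281,520.93

$281520.93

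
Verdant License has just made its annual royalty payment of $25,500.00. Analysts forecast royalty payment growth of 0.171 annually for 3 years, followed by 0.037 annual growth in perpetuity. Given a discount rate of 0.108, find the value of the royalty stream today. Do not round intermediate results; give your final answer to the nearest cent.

$525188.88

D_1 = 29860.50000
D_2 = 34966.64550
D_3 = 40945.94188
Terminal value at year 3: TV = D_3×(1+g_2)/(r−g_2) = 42460.94173/0.071 = 598041.43282
P_0 = D_1/(1+r)^1 + D_2/(1+r)^2 + D_3/(1+r)^3 + TV/(1+r)^3
    = 26949.90975 + 28482.26021 + 30101.73891 + 439654.97528 = 525188.88415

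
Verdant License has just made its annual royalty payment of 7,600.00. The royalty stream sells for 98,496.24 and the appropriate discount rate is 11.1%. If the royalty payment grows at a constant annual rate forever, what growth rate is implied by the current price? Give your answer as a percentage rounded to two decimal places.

3.14%

P = D₀(1+g)/(r−g) ⇒ P(r−g) = D₀(1+g) ⇒ g(P+D₀) = P·r − D₀
g = (P·r − D₀)/(P + D₀) = (98,496.24×0.111 − 7,600.00) / (98,496.24 + 7,600.00) = 0.031416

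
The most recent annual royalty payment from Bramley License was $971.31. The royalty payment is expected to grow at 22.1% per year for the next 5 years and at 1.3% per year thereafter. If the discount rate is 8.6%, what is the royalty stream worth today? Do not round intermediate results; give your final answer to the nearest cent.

D_1 = 1185.96951
D_2 = 1448.06877
D_3 = 1768.09197
D_4 = 2158.84030
D_5 = 2635.94400
Terminal value at year 5: TV = D_5×(1+g_2)/(r−g_2) = 2670.21127/0.073 = 36578.23662
P_0 = D_1/(1+r)^1 + D_2/(1+r)^2 + D_3/(1+r)^3 + D_4/(1+r)^4 + D_5/(1+r)^5 + TV/(1+r)^5
    = 1092.05296 + 1227.80540 + 1380.43314 + 1552.03394 + 1744.96634 + 24214.39590 = 31211.68766

$31211.69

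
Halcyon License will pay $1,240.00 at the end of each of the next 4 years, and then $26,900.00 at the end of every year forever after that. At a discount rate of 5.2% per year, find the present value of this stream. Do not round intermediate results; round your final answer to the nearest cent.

$426739.74

PV of 4-year annuity: $1,240.00 × [1 − (1+0.052)^−4] / 0.052 = 4376.62767
Perpetuity value at year 4: $26,900.00 / 0.052 = 517307.69231
PV of perpetuity: 517307.69231 / (1+0.052)^4 = 422363.10808
Total PV = 4376.62767 + 422363.10808 = 426739.73575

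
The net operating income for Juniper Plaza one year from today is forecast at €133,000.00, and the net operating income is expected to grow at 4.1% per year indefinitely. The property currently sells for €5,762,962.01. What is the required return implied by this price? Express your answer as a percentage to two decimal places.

P = D₁/(r − g) ⇒ r = D₁/P + g = €133,000.0000/€5,762,962.01 + 0.041 = 0.023078 + 0.041 = 0.064078

6.41%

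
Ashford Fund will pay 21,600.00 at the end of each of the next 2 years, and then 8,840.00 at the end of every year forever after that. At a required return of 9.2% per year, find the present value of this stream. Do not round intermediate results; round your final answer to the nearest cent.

118472.47

PV of 2-year annuity: 21,600.00 × [1 − (1+0.092)^−2] / 0.092 = 37893.97416
Perpetuity value at year 2: 8,840.00 / 0.092 = 96086.95652
PV of perpetuity: 96086.95652 / (1+0.092)^2 = 80578.49673
Total PV = 37893.97416 + 80578.49673 = 118472.47089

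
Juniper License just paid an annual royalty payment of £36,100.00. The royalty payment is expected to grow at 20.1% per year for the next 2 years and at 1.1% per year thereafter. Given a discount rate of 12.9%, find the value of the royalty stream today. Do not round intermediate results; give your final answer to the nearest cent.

£429258.65

D_1 = 43356.10000
D_2 = 52070.67610
Terminal value at year 2: TV = D_2×(1+g_2)/(r−g_2) = 52643.45354/0.118 = 446130.96218
P_0 = D_1/(1+r)^1 + D_2/(1+r)^2 + TV/(1+r)^2
    = 38402.21435 + 40851.24839 + 350005.18748 = 429258.65022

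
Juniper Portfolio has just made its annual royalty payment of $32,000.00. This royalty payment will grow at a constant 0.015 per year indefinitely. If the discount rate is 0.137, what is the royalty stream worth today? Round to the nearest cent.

D₁ = D₀ × (1 + g) = $32,000.00 × 1.015 = $32,480.0000
Growing perpetuity: P = D₁ / (r − g) = $32,480.0000 / (0.137 − 0.015) = $266,229.51

$266229.51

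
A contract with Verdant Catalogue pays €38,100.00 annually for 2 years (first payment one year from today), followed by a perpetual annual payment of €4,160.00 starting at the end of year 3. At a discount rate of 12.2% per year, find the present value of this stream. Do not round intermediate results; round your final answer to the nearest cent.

PV of 2-year annuity: €38,100.00 × [1 − (1+0.122)^−2] / 0.122 = 64222.12054
Perpetuity value at year 2: €4,160.00 / 0.122 = 34098.36066
PV of perpetuity: 34098.36066 / (1+0.122)^2 = 27086.18161
Total PV = 64222.12054 + 27086.18161 = 91308.30216

€91308.30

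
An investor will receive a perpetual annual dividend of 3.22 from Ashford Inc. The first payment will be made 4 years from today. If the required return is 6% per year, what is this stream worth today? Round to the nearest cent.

45.06

Value at end of year 3: C / r = 3.22 / 0.06 = 53.6667
Discount to today: PV = 53.6667 / (1 + 0.06)^3 = 53.6667 / 1.191016 = 45.06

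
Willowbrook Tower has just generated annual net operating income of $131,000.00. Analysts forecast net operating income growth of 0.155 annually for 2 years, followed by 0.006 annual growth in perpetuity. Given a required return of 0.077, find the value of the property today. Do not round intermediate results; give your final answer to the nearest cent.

$2425882.15

D_1 = 151305.00000
D_2 = 174757.27500
Terminal value at year 2: TV = D_2×(1+g_2)/(r−g_2) = 175805.81865/0.071 = 2476138.29085
P_0 = D_1/(1+r)^1 + D_2/(1+r)^2 + TV/(1+r)^2
    = 140487.46518 + 150662.04483 + 2134732.63523 = 2425882.14524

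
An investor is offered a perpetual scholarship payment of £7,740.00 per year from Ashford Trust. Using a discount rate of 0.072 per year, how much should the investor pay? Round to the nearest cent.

£107500.00

Level perpetuity: PV = C / r = £7,740.00 / 0.072 = £107,500.00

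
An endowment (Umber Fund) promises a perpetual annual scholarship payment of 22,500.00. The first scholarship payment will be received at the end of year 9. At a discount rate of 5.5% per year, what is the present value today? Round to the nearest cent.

266563.17

Value at end of year 8: C / r = 22,500.00 / 0.055 = 409,090.9091
Discount to today: PV = 409,090.9091 / (1 + 0.055)^8 = 409,090.9091 / 1.534687 = 266,563.17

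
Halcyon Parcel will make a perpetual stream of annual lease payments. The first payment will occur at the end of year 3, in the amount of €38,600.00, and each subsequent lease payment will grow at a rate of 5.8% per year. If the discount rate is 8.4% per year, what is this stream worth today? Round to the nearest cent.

€1263442.24

Value at end of year 2: C₁ / (r − g) = €38,600.00 / (0.084 − 0.058) = €1,484,615.3846
Discount to today: PV = €1,484,615.3846 / (1 + 0.084)^2 = €1,484,615.3846 / 1.175056 = €1,263,442.24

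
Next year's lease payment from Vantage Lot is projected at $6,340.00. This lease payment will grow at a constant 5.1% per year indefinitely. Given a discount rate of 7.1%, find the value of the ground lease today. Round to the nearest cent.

$317000.00

Growing perpetuity: P = D₁ / (r − g) = $6,340.0000 / (0.071 − 0.051) = $317,000.00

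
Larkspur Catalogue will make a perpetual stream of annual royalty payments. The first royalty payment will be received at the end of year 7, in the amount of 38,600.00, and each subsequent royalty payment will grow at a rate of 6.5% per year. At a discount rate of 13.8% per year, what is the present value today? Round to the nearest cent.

243450.61

Value at end of year 6: C₁ / (r − g) = 38,600.00 / (0.138 − 0.065) = 528,767.1233
Discount to today: PV = 528,767.1233 / (1 + 0.138)^6 = 528,767.1233 / 2.171969 = 243,450.61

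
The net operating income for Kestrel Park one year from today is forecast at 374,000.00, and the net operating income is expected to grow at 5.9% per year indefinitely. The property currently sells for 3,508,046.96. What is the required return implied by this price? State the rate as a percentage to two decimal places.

16.56%

P = D₁/(r − g) ⇒ r = D₁/P + g = 374,000.0000/3,508,046.96 + 0.059 = 0.106612 + 0.059 = 0.165612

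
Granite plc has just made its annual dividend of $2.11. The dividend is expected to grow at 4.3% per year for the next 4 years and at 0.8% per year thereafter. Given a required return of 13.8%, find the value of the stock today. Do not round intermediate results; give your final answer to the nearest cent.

D_1 = 2.20073
D_2 = 2.29536
D_3 = 2.39406
D_4 = 2.49701
Terminal value at year 4: TV = D_4×(1+g_2)/(r−g_2) = 2.51698/0.13 = 19.36140
P_0 = D_1/(1+r)^1 + D_2/(1+r)^2 + D_3/(1+r)^3 + D_4/(1+r)^4 + TV/(1+r)^4
    = 1.93386 + 1.77242 + 1.62446 + 1.48885 + 11.54431 = 18.36389

$18.36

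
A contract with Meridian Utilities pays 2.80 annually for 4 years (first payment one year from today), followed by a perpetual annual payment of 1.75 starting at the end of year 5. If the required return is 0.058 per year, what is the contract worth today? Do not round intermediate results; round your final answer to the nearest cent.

PV of 4-year annuity: 2.80 × [1 − (1+0.058)^−4] / 0.058 = 9.74689
Perpetuity value at year 4: 1.75 / 0.058 = 30.17241
PV of perpetuity: 30.17241 / (1+0.058)^4 = 24.08060
Total PV = 9.74689 + 24.08060 = 33.82750

33.83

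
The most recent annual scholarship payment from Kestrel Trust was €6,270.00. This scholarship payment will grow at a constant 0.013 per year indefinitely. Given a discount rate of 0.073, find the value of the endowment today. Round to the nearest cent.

€105858.50

D₁ = D₀ × (1 + g) = €6,270.00 × 1.013 = €6,351.5100
Growing perpetuity: P = D₁ / (r − g) = €6,351.5100 / (0.073 − 0.013) = €105,858.50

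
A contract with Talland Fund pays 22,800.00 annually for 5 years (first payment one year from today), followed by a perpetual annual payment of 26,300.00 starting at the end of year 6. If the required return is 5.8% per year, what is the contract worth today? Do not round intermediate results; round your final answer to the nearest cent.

438624.44

PV of 5-year annuity: 22,800.00 × [1 − (1+0.058)^−5] / 0.058 = 96566.70408
Perpetuity value at year 5: 26,300.00 / 0.058 = 453448.27586
PV of perpetuity: 453448.27586 / (1+0.058)^5 = 342057.73563
Total PV = 96566.70408 + 342057.73563 = 438624.43971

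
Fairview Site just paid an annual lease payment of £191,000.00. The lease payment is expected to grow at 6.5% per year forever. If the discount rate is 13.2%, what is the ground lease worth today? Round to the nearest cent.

D₁ = D₀ × (1 + g) = £191,000.00 × 1.065 = £203,415.0000
Growing perpetuity: P = D₁ / (r − g) = £203,415.0000 / (0.132 − 0.065) = £3,036,044.78

£3036044.78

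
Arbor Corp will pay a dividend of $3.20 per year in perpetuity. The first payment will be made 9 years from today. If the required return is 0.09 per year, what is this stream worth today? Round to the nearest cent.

$17.84

Value at end of year 8: C / r = $3.20 / 0.09 = $35.5556
Discount to today: PV = $35.5556 / (1 + 0.09)^8 = $35.5556 / 1.992563 = $17.84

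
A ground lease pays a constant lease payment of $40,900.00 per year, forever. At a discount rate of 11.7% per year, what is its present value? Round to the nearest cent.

Level perpetuity: PV = C / r = $40,900.00 / 0.117 = $349,572.65

$349572.65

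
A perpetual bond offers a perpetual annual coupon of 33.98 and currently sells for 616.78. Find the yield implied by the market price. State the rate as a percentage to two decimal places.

P = C/r ⇒ r = C/P = 33.98/616.78 = 0.055093

5.51%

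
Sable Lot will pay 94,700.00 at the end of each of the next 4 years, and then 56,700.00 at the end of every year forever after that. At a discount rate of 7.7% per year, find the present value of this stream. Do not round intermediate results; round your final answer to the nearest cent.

863069.51

PV of 4-year annuity: 94,700.00 × [1 − (1+0.077)^−4] / 0.077 = 315764.38020
Perpetuity value at year 4: 56,700.00 / 0.077 = 736363.63636
PV of perpetuity: 736363.63636 / (1+0.077)^4 = 547305.13206
Total PV = 315764.38020 + 547305.13206 = 863069.51226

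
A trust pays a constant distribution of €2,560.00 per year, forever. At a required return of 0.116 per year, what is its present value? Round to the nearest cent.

Level perpetuity: PV = C / r = €2,560.00 / 0.116 = €22,068.97

€22068.97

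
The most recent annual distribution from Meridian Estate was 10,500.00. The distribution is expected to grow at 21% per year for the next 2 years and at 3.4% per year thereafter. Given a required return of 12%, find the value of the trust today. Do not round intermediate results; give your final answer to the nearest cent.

D_1 = 12705.00000
D_2 = 15373.05000
Terminal value at year 2: TV = D_2×(1+g_2)/(r−g_2) = 15895.73370/0.086 = 184834.11279
P_0 = D_1/(1+r)^1 + D_2/(1+r)^2 + TV/(1+r)^2
    = 11343.75000 + 12255.30134 + 147348.62308 = 170947.67442

170947.67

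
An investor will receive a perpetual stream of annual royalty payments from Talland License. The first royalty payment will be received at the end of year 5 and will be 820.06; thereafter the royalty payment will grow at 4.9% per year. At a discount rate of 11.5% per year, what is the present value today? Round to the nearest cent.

8039.00

Value at end of year 4: C₁ / (r − g) = 820.06 / (0.115 − 0.049) = 12,425.1515
Discount to today: PV = 12,425.1515 / (1 + 0.115)^4 = 12,425.1515 / 1.545608 = 8,039.00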